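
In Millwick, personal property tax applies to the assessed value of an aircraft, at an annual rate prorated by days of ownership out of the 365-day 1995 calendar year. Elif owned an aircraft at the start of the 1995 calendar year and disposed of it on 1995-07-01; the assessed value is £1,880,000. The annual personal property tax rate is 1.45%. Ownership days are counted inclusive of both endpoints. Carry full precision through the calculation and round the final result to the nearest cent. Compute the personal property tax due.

£13,592.66

Days held (1995-01-01 to 1995-07-01): 182 out of 365
Tax = £1,880,000 × 1.45% × 182/365 = £13,592.6575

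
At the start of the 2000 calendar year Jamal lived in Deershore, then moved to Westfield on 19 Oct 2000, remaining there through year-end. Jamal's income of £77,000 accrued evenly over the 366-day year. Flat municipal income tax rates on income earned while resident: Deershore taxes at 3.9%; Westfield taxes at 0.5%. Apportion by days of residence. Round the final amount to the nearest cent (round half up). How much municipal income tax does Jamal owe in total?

£2,473.68

Deershore, 1 Jan – 18 Oct 2000: 292 days → £77,000 × 3.9% × 292/366 = £2,395.8361
Westfield, 19 Oct – 31 Dec 2000: 74 days → £77,000 × 0.5% × 74/366 = £77.8415
Total = £2,473.6776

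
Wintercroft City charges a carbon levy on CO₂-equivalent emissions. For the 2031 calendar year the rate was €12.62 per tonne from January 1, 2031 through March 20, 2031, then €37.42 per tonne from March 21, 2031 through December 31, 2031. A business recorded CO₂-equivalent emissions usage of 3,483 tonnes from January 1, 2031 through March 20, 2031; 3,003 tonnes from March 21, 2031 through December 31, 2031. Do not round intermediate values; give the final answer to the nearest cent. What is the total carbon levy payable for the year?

January 1 – March 20, 2031: 3,483 tonnes at €12.62/tonne → €43,955.46
March 21 – December 31, 2031: 3,003 tonnes at €37.42/tonne → €112,372.26

€156,327.72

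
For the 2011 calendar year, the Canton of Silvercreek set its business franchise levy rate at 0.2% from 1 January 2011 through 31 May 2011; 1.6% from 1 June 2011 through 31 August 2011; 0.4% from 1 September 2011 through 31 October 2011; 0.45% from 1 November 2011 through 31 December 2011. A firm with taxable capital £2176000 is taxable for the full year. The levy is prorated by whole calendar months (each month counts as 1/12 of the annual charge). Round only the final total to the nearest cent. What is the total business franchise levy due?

1 January – 31 May 2011: 5 months at 0.2% → £2176000 × 0.2% × 5/12 = £1813.3333
1 June – 31 August 2011: 3 months at 1.6% → £2176000 × 1.6% × 3/12 = £8704.0000
1 September – 31 October 2011: 2 months at 0.4% → £2176000 × 0.4% × 2/12 = £1450.6667
1 November – 31 December 2011: 2 months at 0.45% → £2176000 × 0.45% × 2/12 = £1632.0000
Total = £13600.0000

£13600.00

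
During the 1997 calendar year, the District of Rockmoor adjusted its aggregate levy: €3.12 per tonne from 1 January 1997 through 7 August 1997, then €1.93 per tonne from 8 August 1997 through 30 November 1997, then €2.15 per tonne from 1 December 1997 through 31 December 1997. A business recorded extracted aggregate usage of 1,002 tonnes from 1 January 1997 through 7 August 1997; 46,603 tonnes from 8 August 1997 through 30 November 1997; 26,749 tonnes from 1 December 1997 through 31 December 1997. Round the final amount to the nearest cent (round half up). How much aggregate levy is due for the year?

€150580.38

1 January – 7 August 1997: 1,002 tonnes at €3.12/tonne → €3126.24
8 August – 30 November 1997: 46,603 tonnes at €1.93/tonne → €89943.79
1 December – 31 December 1997: 26,749 tonnes at €2.15/tonne → €57510.35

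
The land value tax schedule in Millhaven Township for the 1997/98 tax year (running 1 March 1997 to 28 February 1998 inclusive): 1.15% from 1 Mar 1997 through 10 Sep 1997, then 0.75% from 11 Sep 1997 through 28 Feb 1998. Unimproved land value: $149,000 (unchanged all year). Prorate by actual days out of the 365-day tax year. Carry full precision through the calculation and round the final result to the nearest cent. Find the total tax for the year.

1 Mar – 10 Sep 1997: 194 days at 1.15% → $149,000 × 1.15% × 194/365 = $910.7370
11 Sep 1997 – 28 Feb 1998: 171 days at 0.75% → $149,000 × 0.75% × 171/365 = $523.5411
Total = $1,434.2781

$1,434.28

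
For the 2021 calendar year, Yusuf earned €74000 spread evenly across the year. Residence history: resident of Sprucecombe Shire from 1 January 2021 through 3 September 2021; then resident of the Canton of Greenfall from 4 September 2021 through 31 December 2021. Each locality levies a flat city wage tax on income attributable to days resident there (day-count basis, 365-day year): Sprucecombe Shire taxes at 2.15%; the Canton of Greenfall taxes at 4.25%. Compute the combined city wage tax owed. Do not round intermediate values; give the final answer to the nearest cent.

Sprucecombe Shire, 1 January – 3 September 2021: 246 days → €74000 × 2.15% × 246/365 = €1072.2904
The Canton of Greenfall, 4 September – 31 December 2021: 119 days → €74000 × 4.25% × 119/365 = €1025.3562
Total = €2097.6466

€2097.65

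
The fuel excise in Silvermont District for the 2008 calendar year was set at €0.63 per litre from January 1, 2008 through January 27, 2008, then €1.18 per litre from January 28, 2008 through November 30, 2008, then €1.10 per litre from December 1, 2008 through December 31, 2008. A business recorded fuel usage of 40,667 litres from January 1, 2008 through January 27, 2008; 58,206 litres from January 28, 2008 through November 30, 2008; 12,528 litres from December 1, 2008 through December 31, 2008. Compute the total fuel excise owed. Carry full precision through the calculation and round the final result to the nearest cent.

January 1 – January 27, 2008: 40,667 litres at €0.63/litre → €25,620.21
January 28 – November 30, 2008: 58,206 litres at €1.18/litre → €68,683.08
December 1 – December 31, 2008: 12,528 litres at €1.10/litre → €13,780.80

€108,084.09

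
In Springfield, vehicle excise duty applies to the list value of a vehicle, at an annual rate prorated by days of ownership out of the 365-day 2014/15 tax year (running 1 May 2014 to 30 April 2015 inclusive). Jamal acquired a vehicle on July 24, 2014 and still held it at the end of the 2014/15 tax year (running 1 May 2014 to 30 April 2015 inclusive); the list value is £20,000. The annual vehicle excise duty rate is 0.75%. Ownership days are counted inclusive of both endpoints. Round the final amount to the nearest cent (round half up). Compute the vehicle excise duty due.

£115.48

Days held (July 24, 2014 – April 30, 2015): 281 out of 365
Tax = £20,000 × 0.75% × 281/365 = £115.4795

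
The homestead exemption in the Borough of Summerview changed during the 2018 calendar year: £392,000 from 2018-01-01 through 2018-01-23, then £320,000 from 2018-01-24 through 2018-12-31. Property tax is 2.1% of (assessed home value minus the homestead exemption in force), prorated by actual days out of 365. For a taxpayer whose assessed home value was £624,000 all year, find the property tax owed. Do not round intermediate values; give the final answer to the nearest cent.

2018-01-01 to 2018-01-23: 23 days, exemption £392,000 → (£624,000 − £392,000) × 2.1% × 23/365 = £307.0027
2018-01-24 to 2018-12-31: 342 days, exemption £320,000 → (£624,000 − £320,000) × 2.1% × 342/365 = £5,981.7205
Total = £6,288.7233

£6,288.72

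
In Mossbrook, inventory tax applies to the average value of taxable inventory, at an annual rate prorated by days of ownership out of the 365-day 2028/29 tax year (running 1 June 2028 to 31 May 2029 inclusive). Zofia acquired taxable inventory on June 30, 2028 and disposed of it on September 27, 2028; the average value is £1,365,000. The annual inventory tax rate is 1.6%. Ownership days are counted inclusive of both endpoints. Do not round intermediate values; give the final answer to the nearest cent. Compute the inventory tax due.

£5,385.21

Days held (June 30 – September 27, 2028): 90 out of 365
Tax = £1,365,000 × 1.6% × 90/365 = £5,385.2055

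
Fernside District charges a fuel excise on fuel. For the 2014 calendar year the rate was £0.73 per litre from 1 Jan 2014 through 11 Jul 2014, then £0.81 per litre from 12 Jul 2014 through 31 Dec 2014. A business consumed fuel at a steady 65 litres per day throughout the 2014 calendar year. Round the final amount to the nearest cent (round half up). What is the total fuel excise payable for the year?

1 Jan – 11 Jul 2014: 192 days × 65 litres/day = 12,480 litres at £0.73/litre → £9,110.40
12 Jul – 31 Dec 2014: 173 days × 65 litres/day = 11,245 litres at £0.81/litre → £9,108.45

£18,218.85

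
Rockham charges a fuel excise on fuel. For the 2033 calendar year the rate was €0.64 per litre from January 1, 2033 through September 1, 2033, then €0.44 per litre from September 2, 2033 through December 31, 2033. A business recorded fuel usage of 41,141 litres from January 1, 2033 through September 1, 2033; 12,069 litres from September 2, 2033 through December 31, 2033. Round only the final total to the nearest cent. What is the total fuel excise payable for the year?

January 1 – September 1, 2033: 41,141 litres at €0.64/litre → €26,330.24
September 2 – December 31, 2033: 12,069 litres at €0.44/litre → €5,310.36

€31,640.60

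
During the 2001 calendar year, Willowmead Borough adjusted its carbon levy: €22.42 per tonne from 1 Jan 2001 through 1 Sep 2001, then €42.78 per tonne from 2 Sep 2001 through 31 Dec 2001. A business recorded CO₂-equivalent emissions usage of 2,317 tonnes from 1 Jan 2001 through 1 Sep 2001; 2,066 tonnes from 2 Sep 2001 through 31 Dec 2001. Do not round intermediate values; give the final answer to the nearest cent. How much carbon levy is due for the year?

1 Jan – 1 Sep 2001: 2,317 tonnes at €22.42/tonne → €51,947.14
2 Sep – 31 Dec 2001: 2,066 tonnes at €42.78/tonne → €88,383.48

€140,330.62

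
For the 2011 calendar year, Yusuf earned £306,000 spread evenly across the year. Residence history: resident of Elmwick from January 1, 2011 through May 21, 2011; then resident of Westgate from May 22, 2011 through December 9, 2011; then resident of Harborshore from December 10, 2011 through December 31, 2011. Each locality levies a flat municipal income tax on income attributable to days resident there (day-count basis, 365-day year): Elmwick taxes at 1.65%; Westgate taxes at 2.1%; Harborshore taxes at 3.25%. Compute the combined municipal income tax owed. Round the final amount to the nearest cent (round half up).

Elmwick, January 1 – May 21, 2011: 141 days → £306,000 × 1.65% × 141/365 = £1,950.4356
Westgate, May 22 – December 9, 2011: 202 days → £306,000 × 2.1% × 202/365 = £3,556.3068
Harborshore, December 10 – December 31, 2011: 22 days → £306,000 × 3.25% × 22/365 = £599.4247
Total = £6,106.1671

£6,106.17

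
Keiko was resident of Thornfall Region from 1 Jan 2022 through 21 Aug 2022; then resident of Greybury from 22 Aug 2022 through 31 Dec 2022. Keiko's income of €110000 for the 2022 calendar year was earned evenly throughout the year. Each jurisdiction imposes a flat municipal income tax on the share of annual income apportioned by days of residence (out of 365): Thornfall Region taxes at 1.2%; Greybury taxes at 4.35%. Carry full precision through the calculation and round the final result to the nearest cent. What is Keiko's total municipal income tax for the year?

Thornfall Region, 1 Jan – 21 Aug 2022: 233 days → €110000 × 1.2% × 233/365 = €842.6301
Greybury, 22 Aug – 31 Dec 2022: 132 days → €110000 × 4.35% × 132/365 = €1730.4658
Total = €2573.0959

€2573.10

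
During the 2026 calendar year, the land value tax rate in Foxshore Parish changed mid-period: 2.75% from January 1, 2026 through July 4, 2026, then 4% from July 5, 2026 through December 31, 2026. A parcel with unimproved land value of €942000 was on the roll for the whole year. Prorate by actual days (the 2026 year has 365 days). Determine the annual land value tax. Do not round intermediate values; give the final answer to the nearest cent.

€31711.85

January 1 – July 4, 2026: 185 days at 2.75% → €942000 × 2.75% × 185/365 = €13129.9315
July 5 – December 31, 2026: 180 days at 4% → €942000 × 4% × 180/365 = €18581.9178
Total = €31711.8493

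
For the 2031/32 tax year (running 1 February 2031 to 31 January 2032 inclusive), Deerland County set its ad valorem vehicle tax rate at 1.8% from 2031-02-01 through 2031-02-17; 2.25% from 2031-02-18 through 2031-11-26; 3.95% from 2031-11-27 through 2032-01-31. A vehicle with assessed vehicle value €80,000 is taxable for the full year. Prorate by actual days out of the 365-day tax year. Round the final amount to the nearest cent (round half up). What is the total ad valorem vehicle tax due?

2031-02-01 to 2031-02-17: 17 days at 1.8% → €80,000 × 1.8% × 17/365 = €67.0685
2031-02-18 to 2031-11-26: 282 days at 2.25% → €80,000 × 2.25% × 282/365 = €1,390.6849
2031-11-27 to 2032-01-31: 66 days at 3.95% → €80,000 × 3.95% × 66/365 = €571.3973
Total = €2,029.1507

€2,029.15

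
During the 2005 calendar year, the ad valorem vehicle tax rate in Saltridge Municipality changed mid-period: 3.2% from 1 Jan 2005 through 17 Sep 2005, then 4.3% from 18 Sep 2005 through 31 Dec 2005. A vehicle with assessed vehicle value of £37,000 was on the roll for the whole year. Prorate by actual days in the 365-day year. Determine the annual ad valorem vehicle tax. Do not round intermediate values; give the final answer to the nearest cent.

£1,301.08

1 Jan – 17 Sep 2005: 260 days at 3.2% → £37,000 × 3.2% × 260/365 = £843.3973
18 Sep – 31 Dec 2005: 105 days at 4.3% → £37,000 × 4.3% × 105/365 = £457.6849
Total = £1,301.0822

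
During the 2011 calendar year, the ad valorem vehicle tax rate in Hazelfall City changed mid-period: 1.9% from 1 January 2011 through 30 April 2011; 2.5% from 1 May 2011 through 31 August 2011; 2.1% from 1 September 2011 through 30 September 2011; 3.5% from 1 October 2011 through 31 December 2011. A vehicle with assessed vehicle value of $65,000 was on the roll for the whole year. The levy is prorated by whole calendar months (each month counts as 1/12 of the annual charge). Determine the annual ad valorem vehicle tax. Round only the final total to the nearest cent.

1 January – 30 April 2011: 4 months at 1.9% → $65,000 × 1.9% × 4/12 = $411.6667
1 May – 31 August 2011: 4 months at 2.5% → $65,000 × 2.5% × 4/12 = $541.6667
1 September – 30 September 2011: 1 month at 2.1% → $65,000 × 2.1% × 1/12 = $113.7500
1 October – 31 December 2011: 3 months at 3.5% → $65,000 × 3.5% × 3/12 = $568.7500
Total = $1,635.8333

$1,635.83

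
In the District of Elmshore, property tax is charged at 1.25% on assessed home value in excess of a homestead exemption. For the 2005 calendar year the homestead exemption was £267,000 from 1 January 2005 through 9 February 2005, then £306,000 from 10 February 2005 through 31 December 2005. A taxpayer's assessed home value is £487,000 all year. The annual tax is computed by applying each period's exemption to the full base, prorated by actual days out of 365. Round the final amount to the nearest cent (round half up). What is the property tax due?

£2,315.92

1 January – 9 February 2005: 40 days, exemption £267,000 → (£487,000 − £267,000) × 1.25% × 40/365 = £301.3699
10 February – 31 December 2005: 325 days, exemption £306,000 → (£487,000 − £306,000) × 1.25% × 325/365 = £2,014.5548
Total = £2,315.9247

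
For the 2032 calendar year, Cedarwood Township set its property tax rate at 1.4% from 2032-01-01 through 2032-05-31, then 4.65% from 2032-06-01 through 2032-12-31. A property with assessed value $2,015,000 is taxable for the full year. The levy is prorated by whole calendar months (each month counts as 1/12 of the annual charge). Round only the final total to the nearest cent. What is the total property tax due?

$66,411.04

2032-01-01 to 2032-05-31: 5 months at 1.4% → $2,015,000 × 1.4% × 5/12 = $11,754.1667
2032-06-01 to 2032-12-31: 7 months at 4.65% → $2,015,000 × 4.65% × 7/12 = $54,656.8750
Total = $66,411.0417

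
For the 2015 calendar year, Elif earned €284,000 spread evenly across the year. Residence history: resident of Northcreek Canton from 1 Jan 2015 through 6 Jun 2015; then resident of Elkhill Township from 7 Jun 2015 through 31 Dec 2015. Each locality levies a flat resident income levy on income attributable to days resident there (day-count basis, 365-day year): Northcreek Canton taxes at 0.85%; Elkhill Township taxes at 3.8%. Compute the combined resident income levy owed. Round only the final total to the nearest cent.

€7,188.31

Northcreek Canton, 1 Jan – 6 Jun 2015: 157 days → €284,000 × 0.85% × 157/365 = €1,038.3507
Elkhill Township, 7 Jun – 31 Dec 2015: 208 days → €284,000 × 3.8% × 208/365 = €6,149.9616
Total = €7,188.3123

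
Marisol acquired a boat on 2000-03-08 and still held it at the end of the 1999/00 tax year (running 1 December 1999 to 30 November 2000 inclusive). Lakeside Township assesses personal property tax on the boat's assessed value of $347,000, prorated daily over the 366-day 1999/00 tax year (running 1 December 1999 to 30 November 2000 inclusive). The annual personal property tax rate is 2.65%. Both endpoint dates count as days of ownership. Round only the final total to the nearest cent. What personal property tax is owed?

Days held (2000-03-08 to 2000-11-30): 268 out of 366
Tax = $347,000 × 2.65% × 268/366 = $6,733.3169

$6,733.32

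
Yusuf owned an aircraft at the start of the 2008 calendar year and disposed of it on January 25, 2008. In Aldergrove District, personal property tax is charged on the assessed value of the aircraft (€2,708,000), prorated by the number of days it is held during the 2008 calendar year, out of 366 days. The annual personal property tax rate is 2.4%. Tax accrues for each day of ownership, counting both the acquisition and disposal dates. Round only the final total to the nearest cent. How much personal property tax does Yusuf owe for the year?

Days held (January 1 – January 25, 2008): 25 out of 366
Tax = €2,708,000 × 2.4% × 25/366 = €4,439.3443

€4,439.34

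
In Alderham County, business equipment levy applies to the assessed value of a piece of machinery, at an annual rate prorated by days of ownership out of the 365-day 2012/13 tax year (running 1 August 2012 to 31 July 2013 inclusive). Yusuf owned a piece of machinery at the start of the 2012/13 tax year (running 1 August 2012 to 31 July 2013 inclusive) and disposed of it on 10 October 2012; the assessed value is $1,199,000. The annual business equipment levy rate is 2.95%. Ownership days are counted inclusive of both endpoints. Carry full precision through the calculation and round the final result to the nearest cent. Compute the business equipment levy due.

$6,880.29

Days held (1 August – 10 October 2012): 71 out of 365
Tax = $1,199,000 × 2.95% × 71/365 = $6,880.2890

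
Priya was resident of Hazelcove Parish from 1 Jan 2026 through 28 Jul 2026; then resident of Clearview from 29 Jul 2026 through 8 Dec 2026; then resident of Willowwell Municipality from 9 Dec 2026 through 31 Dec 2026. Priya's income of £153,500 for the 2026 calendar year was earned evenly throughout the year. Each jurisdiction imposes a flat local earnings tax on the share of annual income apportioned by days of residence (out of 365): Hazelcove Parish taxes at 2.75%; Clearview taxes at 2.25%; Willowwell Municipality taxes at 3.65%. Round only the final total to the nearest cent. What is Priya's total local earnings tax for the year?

£4,028.64

Hazelcove Parish, 1 Jan – 28 Jul 2026: 209 days → £153,500 × 2.75% × 209/365 = £2,417.0993
Clearview, 29 Jul – 8 Dec 2026: 133 days → £153,500 × 2.25% × 133/365 = £1,258.4897
Willowwell Municipality, 9 Dec – 31 Dec 2026: 23 days → £153,500 × 3.65% × 23/365 = £353.0500
Total = £4,028.6390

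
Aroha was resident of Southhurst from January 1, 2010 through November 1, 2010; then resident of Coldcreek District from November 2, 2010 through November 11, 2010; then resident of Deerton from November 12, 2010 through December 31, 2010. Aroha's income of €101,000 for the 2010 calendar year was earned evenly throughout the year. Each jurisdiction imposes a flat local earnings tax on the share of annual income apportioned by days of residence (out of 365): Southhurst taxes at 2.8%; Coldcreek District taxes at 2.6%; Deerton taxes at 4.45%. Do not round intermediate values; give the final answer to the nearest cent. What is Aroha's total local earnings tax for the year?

Southhurst, January 1 – November 1, 2010: 305 days → €101,000 × 2.8% × 305/365 = €2,363.1233
Coldcreek District, November 2 – November 11, 2010: 10 days → €101,000 × 2.6% × 10/365 = €71.9452
Deerton, November 12 – December 31, 2010: 50 days → €101,000 × 4.45% × 50/365 = €615.6849
Total = €3,050.7534

€3,050.75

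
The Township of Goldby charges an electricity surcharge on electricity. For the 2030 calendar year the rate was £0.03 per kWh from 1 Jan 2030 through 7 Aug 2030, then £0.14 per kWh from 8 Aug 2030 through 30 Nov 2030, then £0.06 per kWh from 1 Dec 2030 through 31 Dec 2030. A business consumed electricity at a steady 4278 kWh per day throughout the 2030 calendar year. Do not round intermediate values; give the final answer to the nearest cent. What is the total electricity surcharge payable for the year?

1 Jan – 7 Aug 2030: 219 days × 4278 kWh/day = 936,882 kWh at £0.03/kWh → £28,106.46
8 Aug – 30 Nov 2030: 115 days × 4278 kWh/day = 491,970 kWh at £0.14/kWh → £68,875.80
1 Dec – 31 Dec 2030: 31 days × 4278 kWh/day = 132,618 kWh at £0.06/kWh → £7,957.08

£104,939.34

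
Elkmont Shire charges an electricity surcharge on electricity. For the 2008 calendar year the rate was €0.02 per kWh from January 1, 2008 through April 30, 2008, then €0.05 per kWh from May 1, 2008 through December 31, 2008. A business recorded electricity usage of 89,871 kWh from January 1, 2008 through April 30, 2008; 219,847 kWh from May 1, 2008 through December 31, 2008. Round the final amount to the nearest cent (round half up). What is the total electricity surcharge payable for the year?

January 1 – April 30, 2008: 89,871 kWh at €0.02/kWh → €1,797.42
May 1 – December 31, 2008: 219,847 kWh at €0.05/kWh → €10,992.35

€12,789.77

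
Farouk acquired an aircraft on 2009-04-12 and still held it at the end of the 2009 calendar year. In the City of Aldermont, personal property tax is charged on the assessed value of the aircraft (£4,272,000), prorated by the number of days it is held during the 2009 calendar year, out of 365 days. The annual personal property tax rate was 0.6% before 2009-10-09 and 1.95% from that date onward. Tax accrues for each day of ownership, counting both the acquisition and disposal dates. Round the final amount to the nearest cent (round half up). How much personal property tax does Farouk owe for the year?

2009-04-12 to 2009-10-08: 180 days at 0.6% → £4,272,000 × 0.6% × 180/365 = £12,640.4384
2009-10-09 to 2009-12-31: 84 days at 1.95% → £4,272,000 × 1.95% × 84/365 = £19,171.3315
Total = £31,811.7699

£31,811.77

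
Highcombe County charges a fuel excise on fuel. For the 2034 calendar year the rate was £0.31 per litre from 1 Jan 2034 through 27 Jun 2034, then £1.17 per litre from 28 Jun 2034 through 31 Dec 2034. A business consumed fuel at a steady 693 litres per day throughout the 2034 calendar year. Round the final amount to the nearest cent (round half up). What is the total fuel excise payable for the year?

1 Jan – 27 Jun 2034: 178 days × 693 litres/day = 123,354 litres at £0.31/litre → £38,239.74
28 Jun – 31 Dec 2034: 187 days × 693 litres/day = 129,591 litres at £1.17/litre → £151,621.47

£189,861.21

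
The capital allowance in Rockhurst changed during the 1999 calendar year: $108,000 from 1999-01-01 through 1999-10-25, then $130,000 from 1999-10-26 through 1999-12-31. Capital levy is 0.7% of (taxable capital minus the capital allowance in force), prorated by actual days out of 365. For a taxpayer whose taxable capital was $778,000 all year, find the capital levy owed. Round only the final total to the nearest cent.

$4,661.73

1999-01-01 to 1999-10-25: 298 days, exemption $108,000 → ($778,000 − $108,000) × 0.7% × 298/365 = $3,829.0959
1999-10-26 to 1999-12-31: 67 days, exemption $130,000 → ($778,000 − $130,000) × 0.7% × 67/365 = $832.6356
Total = $4,661.7315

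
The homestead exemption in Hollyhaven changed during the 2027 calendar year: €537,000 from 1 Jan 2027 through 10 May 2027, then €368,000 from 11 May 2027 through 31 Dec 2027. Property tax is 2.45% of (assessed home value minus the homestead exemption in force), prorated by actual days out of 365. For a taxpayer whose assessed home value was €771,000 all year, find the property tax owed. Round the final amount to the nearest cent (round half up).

1 Jan – 10 May 2027: 130 days, exemption €537,000 → (€771,000 − €537,000) × 2.45% × 130/365 = €2,041.8904
11 May – 31 Dec 2027: 235 days, exemption €368,000 → (€771,000 − €368,000) × 2.45% × 235/365 = €6,356.9110
Total = €8,398.8014

€8,398.80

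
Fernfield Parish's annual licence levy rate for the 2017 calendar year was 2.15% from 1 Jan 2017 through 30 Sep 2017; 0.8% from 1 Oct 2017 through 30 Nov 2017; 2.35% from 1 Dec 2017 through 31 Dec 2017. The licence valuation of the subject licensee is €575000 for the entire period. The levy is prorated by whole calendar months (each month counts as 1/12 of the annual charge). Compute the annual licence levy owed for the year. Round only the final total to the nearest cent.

1 Jan – 30 Sep 2017: 9 months at 2.15% → €575000 × 2.15% × 9/12 = €9271.8750
1 Oct – 30 Nov 2017: 2 months at 0.8% → €575000 × 0.8% × 2/12 = €766.6667
1 Dec – 31 Dec 2017: 1 month at 2.35% → €575000 × 2.35% × 1/12 = €1126.0417
Total = €11164.5833

€11164.58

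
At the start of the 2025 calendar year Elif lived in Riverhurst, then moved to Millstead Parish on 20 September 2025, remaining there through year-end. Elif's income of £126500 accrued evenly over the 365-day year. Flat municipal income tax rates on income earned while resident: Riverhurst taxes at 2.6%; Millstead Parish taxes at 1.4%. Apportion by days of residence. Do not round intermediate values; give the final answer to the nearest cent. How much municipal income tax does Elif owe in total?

Riverhurst, 1 January – 19 September 2025: 262 days → £126500 × 2.6% × 262/365 = £2360.8712
Millstead Parish, 20 September – 31 December 2025: 103 days → £126500 × 1.4% × 103/365 = £499.7616
Total = £2860.6329

£2860.63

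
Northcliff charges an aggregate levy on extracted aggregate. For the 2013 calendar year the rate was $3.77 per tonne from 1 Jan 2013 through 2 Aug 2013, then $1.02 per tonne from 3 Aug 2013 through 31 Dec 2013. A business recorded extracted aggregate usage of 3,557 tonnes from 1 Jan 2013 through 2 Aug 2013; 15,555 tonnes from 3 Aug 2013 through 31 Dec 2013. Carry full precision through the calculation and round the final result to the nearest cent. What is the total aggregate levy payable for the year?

$29275.99

1 Jan – 2 Aug 2013: 3,557 tonnes at $3.77/tonne → $13409.89
3 Aug – 31 Dec 2013: 15,555 tonnes at $1.02/tonne → $15866.10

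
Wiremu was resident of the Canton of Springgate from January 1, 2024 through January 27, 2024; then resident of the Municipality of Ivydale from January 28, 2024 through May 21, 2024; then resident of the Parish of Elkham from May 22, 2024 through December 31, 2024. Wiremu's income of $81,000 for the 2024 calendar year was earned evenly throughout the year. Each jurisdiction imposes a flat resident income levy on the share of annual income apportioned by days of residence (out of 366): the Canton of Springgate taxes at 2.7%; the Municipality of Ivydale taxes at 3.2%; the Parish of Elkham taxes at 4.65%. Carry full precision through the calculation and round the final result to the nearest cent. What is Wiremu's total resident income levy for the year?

$3,280.94

The Canton of Springgate, January 1 – January 27, 2024: 27 days → $81,000 × 2.7% × 27/366 = $161.3361
The Municipality of Ivydale, January 28 – May 21, 2024: 115 days → $81,000 × 3.2% × 115/366 = $814.4262
The Parish of Elkham, May 22 – December 31, 2024: 224 days → $81,000 × 4.65% × 224/366 = $2,305.1803
Total = $3,280.9426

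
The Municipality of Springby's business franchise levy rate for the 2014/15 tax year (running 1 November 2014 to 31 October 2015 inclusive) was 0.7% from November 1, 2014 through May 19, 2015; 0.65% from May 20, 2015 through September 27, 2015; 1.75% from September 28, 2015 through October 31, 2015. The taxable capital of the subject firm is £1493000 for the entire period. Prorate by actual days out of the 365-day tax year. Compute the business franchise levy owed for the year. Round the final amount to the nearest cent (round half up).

November 1, 2014 – May 19, 2015: 200 days at 0.7% → £1493000 × 0.7% × 200/365 = £5726.5753
May 20 – September 27, 2015: 131 days at 0.65% → £1493000 × 0.65% × 131/365 = £3482.9849
September 28 – October 31, 2015: 34 days at 1.75% → £1493000 × 1.75% × 34/365 = £2433.7945
Total = £11643.3548

£11643.35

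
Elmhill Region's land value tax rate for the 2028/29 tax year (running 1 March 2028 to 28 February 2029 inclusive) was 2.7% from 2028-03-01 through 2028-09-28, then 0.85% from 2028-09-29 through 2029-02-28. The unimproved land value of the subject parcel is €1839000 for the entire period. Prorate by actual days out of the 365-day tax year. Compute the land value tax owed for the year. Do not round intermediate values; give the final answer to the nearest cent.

€35391.93

2028-03-01 to 2028-09-28: 212 days at 2.7% → €1839000 × 2.7% × 212/365 = €28839.5507
2028-09-29 to 2029-02-28: 153 days at 0.85% → €1839000 × 0.85% × 153/365 = €6552.3822
Total = €35391.9329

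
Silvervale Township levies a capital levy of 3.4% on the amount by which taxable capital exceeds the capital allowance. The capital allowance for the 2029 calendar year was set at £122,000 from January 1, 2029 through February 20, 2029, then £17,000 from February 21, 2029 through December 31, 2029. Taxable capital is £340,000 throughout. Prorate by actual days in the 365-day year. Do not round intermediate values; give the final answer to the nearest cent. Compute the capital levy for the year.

£10,483.18

January 1 – February 20, 2029: 51 days, exemption £122,000 → (£340,000 − £122,000) × 3.4% × 51/365 = £1,035.6493
February 21 – December 31, 2029: 314 days, exemption £17,000 → (£340,000 − £17,000) × 3.4% × 314/365 = £9,447.5288
Total = £10,483.1781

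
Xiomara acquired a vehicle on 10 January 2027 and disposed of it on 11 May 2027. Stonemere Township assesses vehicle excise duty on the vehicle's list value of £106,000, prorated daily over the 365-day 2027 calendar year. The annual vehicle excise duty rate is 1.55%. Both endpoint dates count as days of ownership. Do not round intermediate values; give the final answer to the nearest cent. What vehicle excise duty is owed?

£549.17

Days held (10 January – 11 May 2027): 122 out of 365
Tax = £106,000 × 1.55% × 122/365 = £549.1671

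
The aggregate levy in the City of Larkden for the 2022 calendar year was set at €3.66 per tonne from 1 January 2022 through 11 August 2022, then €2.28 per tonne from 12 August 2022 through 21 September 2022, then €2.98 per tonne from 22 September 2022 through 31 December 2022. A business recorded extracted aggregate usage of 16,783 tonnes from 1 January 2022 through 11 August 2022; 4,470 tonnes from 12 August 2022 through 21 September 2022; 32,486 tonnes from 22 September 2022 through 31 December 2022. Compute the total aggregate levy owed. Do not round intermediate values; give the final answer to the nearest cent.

1 January – 11 August 2022: 16,783 tonnes at €3.66/tonne → €61,425.78
12 August – 21 September 2022: 4,470 tonnes at €2.28/tonne → €10,191.60
22 September – 31 December 2022: 32,486 tonnes at €2.98/tonne → €96,808.28

€168,425.66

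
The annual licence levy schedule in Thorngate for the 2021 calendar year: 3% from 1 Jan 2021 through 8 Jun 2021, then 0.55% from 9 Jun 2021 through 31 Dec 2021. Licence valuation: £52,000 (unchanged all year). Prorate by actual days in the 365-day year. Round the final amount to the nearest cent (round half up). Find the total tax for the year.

£840.98

1 Jan – 8 Jun 2021: 159 days at 3% → £52,000 × 3% × 159/365 = £679.5616
9 Jun – 31 Dec 2021: 206 days at 0.55% → £52,000 × 0.55% × 206/365 = £161.4137
Total = £840.9753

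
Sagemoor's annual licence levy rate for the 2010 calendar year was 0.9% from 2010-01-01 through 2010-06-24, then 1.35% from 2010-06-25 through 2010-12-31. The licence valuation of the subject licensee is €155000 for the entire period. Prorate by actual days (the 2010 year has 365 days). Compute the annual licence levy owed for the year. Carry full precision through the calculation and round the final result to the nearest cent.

€1758.08

2010-01-01 to 2010-06-24: 175 days at 0.9% → €155000 × 0.9% × 175/365 = €668.8356
2010-06-25 to 2010-12-31: 190 days at 1.35% → €155000 × 1.35% × 190/365 = €1089.2466
Total = €1758.0822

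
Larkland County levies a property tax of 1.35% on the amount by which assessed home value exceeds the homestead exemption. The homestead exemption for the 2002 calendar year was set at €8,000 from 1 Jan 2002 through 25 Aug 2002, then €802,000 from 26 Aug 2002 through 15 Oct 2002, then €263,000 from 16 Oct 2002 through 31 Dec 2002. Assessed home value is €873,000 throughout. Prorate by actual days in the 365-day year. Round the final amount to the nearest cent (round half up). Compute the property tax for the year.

€9,453.55

1 Jan – 25 Aug 2002: 237 days, exemption €8,000 → (€873,000 − €8,000) × 1.35% × 237/365 = €7,582.3767
26 Aug – 15 Oct 2002: 51 days, exemption €802,000 → (€873,000 − €802,000) × 1.35% × 51/365 = €133.9274
16 Oct – 31 Dec 2002: 77 days, exemption €263,000 → (€873,000 − €263,000) × 1.35% × 77/365 = €1,737.2466
Total = €9,453.5507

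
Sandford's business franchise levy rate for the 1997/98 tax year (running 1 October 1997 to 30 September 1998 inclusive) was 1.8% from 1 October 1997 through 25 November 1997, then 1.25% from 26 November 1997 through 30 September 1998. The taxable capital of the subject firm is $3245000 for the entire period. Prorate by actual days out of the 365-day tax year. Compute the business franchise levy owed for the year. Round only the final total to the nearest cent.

1 October – 25 November 1997: 56 days at 1.8% → $3245000 × 1.8% × 56/365 = $8961.5342
26 November 1997 – 30 September 1998: 309 days at 1.25% → $3245000 × 1.25% × 309/365 = $34339.2123
Total = $43300.7466

$43300.75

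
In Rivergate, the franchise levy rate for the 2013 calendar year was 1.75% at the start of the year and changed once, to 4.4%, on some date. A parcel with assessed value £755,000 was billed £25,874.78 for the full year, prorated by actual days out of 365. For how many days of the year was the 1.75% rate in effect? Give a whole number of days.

134 days

Let d = days at the first rate; then 365 − d days at the second rate.
£755,000 × [1.75%·d + 4.4%·(365−d)] / 365 = £25,874.78
Solving gives d = 134, so the new rate took effect on 15 May 2013.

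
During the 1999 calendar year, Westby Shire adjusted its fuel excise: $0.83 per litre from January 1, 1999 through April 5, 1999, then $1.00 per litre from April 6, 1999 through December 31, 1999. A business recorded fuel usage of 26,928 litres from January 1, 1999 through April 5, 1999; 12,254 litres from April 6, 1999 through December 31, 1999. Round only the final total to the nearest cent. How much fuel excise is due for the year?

$34,604.24

January 1 – April 5, 1999: 26,928 litres at $0.83/litre → $22,350.24
April 6 – December 31, 1999: 12,254 litres at $1.00/litre → $12,254.00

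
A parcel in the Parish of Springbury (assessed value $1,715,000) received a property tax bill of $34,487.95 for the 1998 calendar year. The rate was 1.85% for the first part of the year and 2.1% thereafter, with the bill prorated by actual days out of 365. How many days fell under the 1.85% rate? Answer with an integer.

130 days

Let d = days at the first rate; then 365 − d days at the second rate.
$1,715,000 × [1.85%·d + 2.1%·(365−d)] / 365 = $34,487.95
Solving gives d = 130, so the new rate took effect on 11 May 1998.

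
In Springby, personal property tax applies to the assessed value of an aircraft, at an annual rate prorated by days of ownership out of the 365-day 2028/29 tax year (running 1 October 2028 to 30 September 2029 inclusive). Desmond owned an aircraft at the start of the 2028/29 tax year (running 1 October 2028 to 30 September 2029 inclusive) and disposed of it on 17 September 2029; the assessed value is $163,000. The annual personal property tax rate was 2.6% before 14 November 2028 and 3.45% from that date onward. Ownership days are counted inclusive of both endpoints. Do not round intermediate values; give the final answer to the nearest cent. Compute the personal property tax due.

1 October – 13 November 2028: 44 days at 2.6% → $163,000 × 2.6% × 44/365 = $510.8822
14 November 2028 – 17 September 2029: 308 days at 3.45% → $163,000 × 3.45% × 308/365 = $4,745.3096
Total = $5,256.1918

$5,256.19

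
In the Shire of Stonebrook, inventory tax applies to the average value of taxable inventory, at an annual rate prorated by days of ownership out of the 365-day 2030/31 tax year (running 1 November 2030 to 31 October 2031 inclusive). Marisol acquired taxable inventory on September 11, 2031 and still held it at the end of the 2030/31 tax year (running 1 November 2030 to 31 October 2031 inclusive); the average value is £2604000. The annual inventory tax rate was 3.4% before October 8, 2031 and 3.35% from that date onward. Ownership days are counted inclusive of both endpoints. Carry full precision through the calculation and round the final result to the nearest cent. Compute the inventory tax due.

September 11 – October 7, 2031: 27 days at 3.4% → £2604000 × 3.4% × 27/365 = £6549.2384
October 8 – October 31, 2031: 24 days at 3.35% → £2604000 × 3.35% × 24/365 = £5735.9342
Total = £12285.1726

£12285.17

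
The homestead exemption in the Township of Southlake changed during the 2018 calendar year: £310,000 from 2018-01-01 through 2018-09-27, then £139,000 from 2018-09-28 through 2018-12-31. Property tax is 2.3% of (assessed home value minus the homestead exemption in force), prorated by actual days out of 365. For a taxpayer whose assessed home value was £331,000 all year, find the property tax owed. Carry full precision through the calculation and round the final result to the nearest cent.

£1,506.66

2018-01-01 to 2018-09-27: 270 days, exemption £310,000 → (£331,000 − £310,000) × 2.3% × 270/365 = £357.2877
2018-09-28 to 2018-12-31: 95 days, exemption £139,000 → (£331,000 − £139,000) × 2.3% × 95/365 = £1,149.3699
Total = £1,506.6575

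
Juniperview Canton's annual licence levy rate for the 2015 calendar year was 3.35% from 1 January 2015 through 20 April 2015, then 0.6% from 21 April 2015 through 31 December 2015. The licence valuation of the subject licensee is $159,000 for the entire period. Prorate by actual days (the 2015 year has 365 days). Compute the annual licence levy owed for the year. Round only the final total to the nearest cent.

1 January – 20 April 2015: 110 days at 3.35% → $159,000 × 3.35% × 110/365 = $1,605.2466
21 April – 31 December 2015: 255 days at 0.6% → $159,000 × 0.6% × 255/365 = $666.4932
Total = $2,271.7397

$2,271.74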